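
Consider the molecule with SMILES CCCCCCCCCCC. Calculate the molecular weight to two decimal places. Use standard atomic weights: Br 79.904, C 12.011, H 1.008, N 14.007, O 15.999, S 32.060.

156.31 g/mol

First, the molecular formula is C11H24 (counting implicit H from valence).
  C: 11 × 12.011 = 132.121
  H: 24 × 1.008 = 24.192
Sum: 11×12.011 + 24×1.008 = 156.313 → 156.31 g/mol.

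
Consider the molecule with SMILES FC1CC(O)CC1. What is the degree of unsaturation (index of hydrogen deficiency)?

1

Degree of unsaturation = (number of rings) + (number of π bonds).
Ring closures in the SMILES: 1.
π bonds: none → 0 DoU from unsaturation.
Total DoU = 1 + 0 = 1.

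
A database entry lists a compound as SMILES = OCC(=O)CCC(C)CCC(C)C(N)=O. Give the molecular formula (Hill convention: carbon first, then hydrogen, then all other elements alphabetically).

Walk through each heavy atom and fill implicit hydrogens from standard valence (C 4, N 3, O 2, S 2, halogen 1):
  atom 1: O, bond orders sum to 1 (valence 2) → 1 H
  atom 2: C, bond orders sum to 2 (valence 4) → 2 H
  atom 3: C, bond orders sum to 4 (valence 4) → 0 H
  atom 4: O, bond orders sum to 2 (valence 2) → 0 H
  atom 5: C, bond orders sum to 2 (valence 4) → 2 H
  atom 6: C, bond orders sum to 2 (valence 4) → 2 H
  atom 7: C, bond orders sum to 3 (valence 4) → 1 H
  atom 8: C, bond orders sum to 1 (valence 4) → 3 H
  atom 9: C, bond orders sum to 2 (valence 4) → 2 H
  atom 10: C, bond orders sum to 2 (valence 4) → 2 H
  atom 11: C, bond orders sum to 3 (valence 4) → 1 H
  atom 12: C, bond orders sum to 1 (valence 4) → 3 H
  atom 13: C, bond orders sum to 4 (valence 4) → 0 H
  atom 14: N, bond orders sum to 1 (valence 3) → 2 H
  atom 15: O, bond orders sum to 2 (valence 2) → 0 H
Totals → C:11, H:21, N:1, O:3.

C11H21NO3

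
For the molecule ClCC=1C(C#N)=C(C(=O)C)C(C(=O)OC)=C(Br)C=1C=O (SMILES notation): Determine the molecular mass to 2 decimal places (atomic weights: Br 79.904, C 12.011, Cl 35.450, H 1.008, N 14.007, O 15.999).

358.57 g/mol

First, the molecular formula is C13H9BrClNO4 (counting implicit H from valence).
  Br: 1 × 79.904 = 79.904
  C: 13 × 12.011 = 156.143
  Cl: 1 × 35.450 = 35.450
  H: 9 × 1.008 = 9.072
  N: 1 × 14.007 = 14.007
  O: 4 × 15.999 = 63.996
Sum: 1×79.904 + 13×12.011 + 1×35.450 + 9×1.008 + 1×14.007 + 4×15.999 = 358.572 → 358.57 g/mol.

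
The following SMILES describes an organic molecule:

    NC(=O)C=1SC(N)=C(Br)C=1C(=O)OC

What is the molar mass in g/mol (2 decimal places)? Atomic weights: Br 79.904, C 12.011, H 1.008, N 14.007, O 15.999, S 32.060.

279.11 g/mol

First, the molecular formula is C7H7BrN2O3S (counting implicit H from valence).
  Br: 1 × 79.904 = 79.904
  C: 7 × 12.011 = 84.077
  H: 7 × 1.008 = 7.056
  N: 2 × 14.007 = 28.014
  O: 3 × 15.999 = 47.997
  S: 1 × 32.060 = 32.060
Sum: 1×79.904 + 7×12.011 + 7×1.008 + 2×14.007 + 3×15.999 + 1×32.060 = 279.108 → 279.11 g/mol.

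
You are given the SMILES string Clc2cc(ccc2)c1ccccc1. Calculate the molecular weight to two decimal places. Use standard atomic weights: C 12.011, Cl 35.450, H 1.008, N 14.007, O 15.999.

188.65 g/mol

First, the molecular formula is C12H9Cl (counting implicit H from valence).
  C: 12 × 12.011 = 144.132
  Cl: 1 × 35.450 = 35.450
  H: 9 × 1.008 = 9.072
Sum: 12×12.011 + 1×35.450 + 9×1.008 = 188.654 → 188.65 g/mol.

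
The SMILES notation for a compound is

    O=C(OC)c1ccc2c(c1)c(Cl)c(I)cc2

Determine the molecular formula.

C12H8ClIO2

Walk through each heavy atom and fill implicit hydrogens from standard valence (C 4, N 3, O 2, S 2, halogen 1); for lowercase aromatic atoms, an aromatic c carries 1 H when it has two neighbours and 0 H with three, and aromatic n carries 0 H:
  atom 1: O, bond orders sum to 2 (valence 2) → 0 H
  atom 2: C, bond orders sum to 4 (valence 4) → 0 H
  atom 3: O, bond orders sum to 2 (valence 2) → 0 H
  atom 4: C, bond orders sum to 1 (valence 4) → 3 H
  atom 5: aromatic c, 3 neighbours → 0 H
  atom 6: aromatic c, 2 neighbours → 1 H
  atom 7: aromatic c, 2 neighbours → 1 H
  atom 8: aromatic c, 3 neighbours → 0 H
  atom 9: aromatic c, 3 neighbours → 0 H
  atom 10: aromatic c, 2 neighbours → 1 H
  atom 11: aromatic c, 3 neighbours → 0 H
  atom 12: Cl (halogen, monovalent) → 0 H
  atom 13: aromatic c, 3 neighbours → 0 H
  atom 14: I (halogen, monovalent) → 0 H
  atom 15: aromatic c, 2 neighbours → 1 H
  atom 16: aromatic c, 2 neighbours → 1 H
Totals → C:12, H:8, Cl:1, I:1, O:2.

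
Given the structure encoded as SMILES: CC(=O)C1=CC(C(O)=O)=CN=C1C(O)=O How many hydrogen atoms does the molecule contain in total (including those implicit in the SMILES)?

7

Walk through each heavy atom and fill implicit hydrogens from standard valence (C 4, N 3, O 2, S 2, halogen 1):
  atom 1: C, bond orders sum to 1 (valence 4) → 3 H
  atom 2: C, bond orders sum to 4 (valence 4) → 0 H
  atom 3: O, bond orders sum to 2 (valence 2) → 0 H
  atom 4: C, bond orders sum to 4 (valence 4) → 0 H
  atom 5: C, bond orders sum to 3 (valence 4) → 1 H
  atom 6: C, bond orders sum to 4 (valence 4) → 0 H
  atom 7: C, bond orders sum to 4 (valence 4) → 0 H
  atom 8: O, bond orders sum to 1 (valence 2) → 1 H
  atom 9: O, bond orders sum to 2 (valence 2) → 0 H
  atom 10: C, bond orders sum to 3 (valence 4) → 1 H
  atom 11: N, bond orders sum to 3 (valence 3) → 0 H
  atom 12: C, bond orders sum to 4 (valence 4) → 0 H
  atom 13: C, bond orders sum to 4 (valence 4) → 0 H
  atom 14: O, bond orders sum to 1 (valence 2) → 1 H
  atom 15: O, bond orders sum to 2 (valence 2) → 0 H
Total hydrogens: 7.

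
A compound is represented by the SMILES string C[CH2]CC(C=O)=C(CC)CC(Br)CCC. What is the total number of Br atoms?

Scan the SMILES for Br atoms (remember two-letter symbols like Cl and Br are single atoms).
Bromine count: 1.

1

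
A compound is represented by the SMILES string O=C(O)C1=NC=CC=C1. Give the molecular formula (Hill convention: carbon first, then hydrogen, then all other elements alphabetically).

C6H5NO2

Walk through each heavy atom and fill implicit hydrogens from standard valence (C 4, N 3, O 2, S 2, halogen 1):
  atom 1: O, bond orders sum to 2 (valence 2) → 0 H
  atom 2: C, bond orders sum to 4 (valence 4) → 0 H
  atom 3: O, bond orders sum to 1 (valence 2) → 1 H
  atom 4: C, bond orders sum to 4 (valence 4) → 0 H
  atom 5: N, bond orders sum to 3 (valence 3) → 0 H
  atom 6: C, bond orders sum to 3 (valence 4) → 1 H
  atom 7: C, bond orders sum to 3 (valence 4) → 1 H
  atom 8: C, bond orders sum to 3 (valence 4) → 1 H
  atom 9: C, bond orders sum to 3 (valence 4) → 1 H
Totals → C:6, H:5, N:1, O:2.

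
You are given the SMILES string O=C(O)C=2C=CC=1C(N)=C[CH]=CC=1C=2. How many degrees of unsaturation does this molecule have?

Degree of unsaturation = (number of rings) + (number of π bonds).
Ring closures in the SMILES: 2.
π bonds: 6 double bonds (each 1 DoU) → 6 DoU from unsaturation.
Total DoU = 2 + 6 = 8.

8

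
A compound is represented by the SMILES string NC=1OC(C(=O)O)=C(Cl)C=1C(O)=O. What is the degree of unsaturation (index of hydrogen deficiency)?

5

Molecular formula: C6H4ClNO5.
DoU = (2C + 2 + N − H − X) / 2, where X is the halogen count and O/S are ignored.
    = (2·6 + 2 + 1 − 4 − 1) / 2 = 10 / 2 = 5.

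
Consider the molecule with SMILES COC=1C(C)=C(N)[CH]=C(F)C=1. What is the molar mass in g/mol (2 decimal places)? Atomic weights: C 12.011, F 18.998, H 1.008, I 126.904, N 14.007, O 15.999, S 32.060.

First, the molecular formula is C8H10FNO (counting implicit H from valence).
  C: 8 × 12.011 = 96.088
  F: 1 × 18.998 = 18.998
  H: 10 × 1.008 = 10.080
  N: 1 × 14.007 = 14.007
  O: 1 × 15.999 = 15.999
Sum: 8×12.011 + 1×18.998 + 10×1.008 + 1×14.007 + 1×15.999 = 155.172 → 155.17 g/mol.

155.17 g/mol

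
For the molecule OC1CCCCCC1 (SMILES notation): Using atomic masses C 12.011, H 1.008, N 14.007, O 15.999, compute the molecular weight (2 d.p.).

First, the molecular formula is C7H14O (counting implicit H from valence).
  C: 7 × 12.011 = 84.077
  H: 14 × 1.008 = 14.112
  O: 1 × 15.999 = 15.999
Sum: 7×12.011 + 14×1.008 + 1×15.999 = 114.188 → 114.19 g/mol.

114.19 g/mol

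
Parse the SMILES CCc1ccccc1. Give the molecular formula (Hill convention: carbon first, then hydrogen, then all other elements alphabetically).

C8H10

Walk through each heavy atom and fill implicit hydrogens from standard valence (C 4, N 3, O 2, S 2, halogen 1); for lowercase aromatic atoms, an aromatic c carries 1 H when it has two neighbours and 0 H with three, and aromatic n carries 0 H:
  atom 1: C, bond orders sum to 1 (valence 4) → 3 H
  atom 2: C, bond orders sum to 2 (valence 4) → 2 H
  atom 3: aromatic c, 3 neighbours → 0 H
  atom 4: aromatic c, 2 neighbours → 1 H
  atom 5: aromatic c, 2 neighbours → 1 H
  atom 6: aromatic c, 2 neighbours → 1 H
  atom 7: aromatic c, 2 neighbours → 1 H
  atom 8: aromatic c, 2 neighbours → 1 H
Totals → C:8, H:10.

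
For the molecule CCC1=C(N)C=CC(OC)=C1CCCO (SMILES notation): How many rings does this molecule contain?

1

In SMILES, each pair of matching ring-closure digits denotes one ring-closing bond; the number of such bonds equals the number of independent rings.
Ring-closure bonds here: 1.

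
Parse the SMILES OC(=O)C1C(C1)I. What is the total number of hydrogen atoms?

5

Walk through each heavy atom and fill implicit hydrogens from standard valence (C 4, N 3, O 2, S 2, halogen 1):
  atom 1: O, bond orders sum to 1 (valence 2) → 1 H
  atom 2: C, bond orders sum to 4 (valence 4) → 0 H
  atom 3: O, bond orders sum to 2 (valence 2) → 0 H
  atom 4: C, bond orders sum to 3 (valence 4) → 1 H
  atom 5: C, bond orders sum to 3 (valence 4) → 1 H
  atom 6: C, bond orders sum to 2 (valence 4) → 2 H
  atom 7: I (halogen, monovalent) → 0 H
Total hydrogens: 5.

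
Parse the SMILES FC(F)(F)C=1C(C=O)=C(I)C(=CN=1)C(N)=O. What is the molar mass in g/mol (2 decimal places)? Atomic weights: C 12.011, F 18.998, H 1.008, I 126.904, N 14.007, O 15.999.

344.03 g/mol

First, the molecular formula is C8H4F3IN2O2 (counting implicit H from valence).
  C: 8 × 12.011 = 96.088
  F: 3 × 18.998 = 56.994
  H: 4 × 1.008 = 4.032
  I: 1 × 126.904 = 126.904
  N: 2 × 14.007 = 28.014
  O: 2 × 15.999 = 31.998
Sum: 8×12.011 + 3×18.998 + 4×1.008 + 1×126.904 + 2×14.007 + 2×15.999 = 344.030 → 344.03 g/mol.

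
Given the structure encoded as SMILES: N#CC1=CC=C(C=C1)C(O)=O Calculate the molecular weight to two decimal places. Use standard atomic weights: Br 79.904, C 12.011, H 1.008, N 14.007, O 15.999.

First, the molecular formula is C8H5NO2 (counting implicit H from valence).
  C: 8 × 12.011 = 96.088
  H: 5 × 1.008 = 5.040
  N: 1 × 14.007 = 14.007
  O: 2 × 15.999 = 31.998
Sum: 8×12.011 + 5×1.008 + 1×14.007 + 2×15.999 = 147.133 → 147.13 g/mol.

147.13 g/mol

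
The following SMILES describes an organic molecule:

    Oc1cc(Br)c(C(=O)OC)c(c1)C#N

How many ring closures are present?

1

In SMILES, each pair of matching ring-closure digits denotes one ring-closing bond; the number of such bonds equals the number of independent rings.
Ring-closure bonds here: 1.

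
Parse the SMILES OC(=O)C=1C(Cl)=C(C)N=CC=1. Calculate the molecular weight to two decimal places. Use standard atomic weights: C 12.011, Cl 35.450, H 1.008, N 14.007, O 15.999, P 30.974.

171.58 g/mol

First, the molecular formula is C7H6ClNO2 (counting implicit H from valence).
  C: 7 × 12.011 = 84.077
  Cl: 1 × 35.450 = 35.450
  H: 6 × 1.008 = 6.048
  N: 1 × 14.007 = 14.007
  O: 2 × 15.999 = 31.998
Sum: 7×12.011 + 1×35.450 + 6×1.008 + 1×14.007 + 2×15.999 = 171.580 → 171.58 g/mol.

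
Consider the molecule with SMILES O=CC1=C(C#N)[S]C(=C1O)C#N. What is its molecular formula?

Walk through each heavy atom and fill implicit hydrogens from standard valence (C 4, N 3, O 2, S 2, halogen 1):
  atom 1: O, bond orders sum to 2 (valence 2) → 0 H
  atom 2: C, bond orders sum to 3 (valence 4) → 1 H
  atom 3: C, bond orders sum to 4 (valence 4) → 0 H
  atom 4: C, bond orders sum to 4 (valence 4) → 0 H
  atom 5: C, bond orders sum to 4 (valence 4) → 0 H
  atom 6: N, bond orders sum to 3 (valence 3) → 0 H
  atom 7: S with explicit H count 0
  atom 8: C, bond orders sum to 4 (valence 4) → 0 H
  atom 9: C, bond orders sum to 4 (valence 4) → 0 H
  atom 10: O, bond orders sum to 1 (valence 2) → 1 H
  atom 11: C, bond orders sum to 4 (valence 4) → 0 H
  atom 12: N, bond orders sum to 3 (valence 3) → 0 H
Totals → C:7, H:2, N:2, O:2, S:1.
In Hill order: C7H2N2O2S.

C7H2N2O2S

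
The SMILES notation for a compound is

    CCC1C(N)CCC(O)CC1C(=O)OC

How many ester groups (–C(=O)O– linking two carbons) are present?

1

The ester motif appears at heavy-atom position 12 in the SMILES.
Other groups present: 1 hydroxyl, 1 primary amine.
Ester count: 1.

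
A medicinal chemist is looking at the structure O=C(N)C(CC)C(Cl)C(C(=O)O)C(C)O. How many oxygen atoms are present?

Scan the SMILES for O atoms (remember two-letter symbols like Cl and Br are single atoms).
Oxygen count: 4.

4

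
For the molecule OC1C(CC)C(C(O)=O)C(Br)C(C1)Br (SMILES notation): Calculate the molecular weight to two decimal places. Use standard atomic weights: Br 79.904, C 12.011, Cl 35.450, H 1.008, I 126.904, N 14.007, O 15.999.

First, the molecular formula is C9H14Br2O3 (counting implicit H from valence).
  Br: 2 × 79.904 = 159.808
  C: 9 × 12.011 = 108.099
  H: 14 × 1.008 = 14.112
  O: 3 × 15.999 = 47.997
Sum: 2×79.904 + 9×12.011 + 14×1.008 + 3×15.999 = 330.016 → 330.02 g/mol.

330.02 g/mol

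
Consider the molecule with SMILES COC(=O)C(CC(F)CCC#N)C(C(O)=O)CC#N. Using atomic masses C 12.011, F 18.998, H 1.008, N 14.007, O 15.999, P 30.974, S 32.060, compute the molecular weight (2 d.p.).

270.26 g/mol

First, the molecular formula is C12H15FN2O4 (counting implicit H from valence).
  C: 12 × 12.011 = 144.132
  F: 1 × 18.998 = 18.998
  H: 15 × 1.008 = 15.120
  N: 2 × 14.007 = 28.014
  O: 4 × 15.999 = 63.996
Sum: 12×12.011 + 1×18.998 + 15×1.008 + 2×14.007 + 4×15.999 = 270.260 → 270.26 g/mol.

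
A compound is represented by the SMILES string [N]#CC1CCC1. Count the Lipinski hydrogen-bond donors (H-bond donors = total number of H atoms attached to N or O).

Donors: find every N or O and count the H atoms it carries.
  atom 1 (N): bond orders sum to 3 → 0 H
Lipinski HBD = 0.

0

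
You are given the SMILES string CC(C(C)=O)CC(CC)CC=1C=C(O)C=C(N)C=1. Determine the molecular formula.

Walk through each heavy atom and fill implicit hydrogens from standard valence (C 4, N 3, O 2, S 2, halogen 1):
  atom 1: C, bond orders sum to 1 (valence 4) → 3 H
  atom 2: C, bond orders sum to 3 (valence 4) → 1 H
  atom 3: C, bond orders sum to 4 (valence 4) → 0 H
  atom 4: C, bond orders sum to 1 (valence 4) → 3 H
  atom 5: O, bond orders sum to 2 (valence 2) → 0 H
  atom 6: C, bond orders sum to 2 (valence 4) → 2 H
  atom 7: C, bond orders sum to 3 (valence 4) → 1 H
  atom 8: C, bond orders sum to 2 (valence 4) → 2 H
  atom 9: C, bond orders sum to 1 (valence 4) → 3 H
  atom 10: C, bond orders sum to 2 (valence 4) → 2 H
  atom 11: C, bond orders sum to 4 (valence 4) → 0 H
  atom 12: C, bond orders sum to 3 (valence 4) → 1 H
  atom 13: C, bond orders sum to 4 (valence 4) → 0 H
  atom 14: O, bond orders sum to 1 (valence 2) → 1 H
  atom 15: C, bond orders sum to 3 (valence 4) → 1 H
  atom 16: C, bond orders sum to 4 (valence 4) → 0 H
  atom 17: N, bond orders sum to 1 (valence 3) → 2 H
  atom 18: C, bond orders sum to 3 (valence 4) → 1 H
Totals → C:15, H:23, N:1, O:2.
In Hill order: C15H23NO2.

C15H23NO2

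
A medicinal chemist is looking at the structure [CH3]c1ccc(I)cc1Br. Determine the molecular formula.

Walk through each heavy atom and fill implicit hydrogens from standard valence (C 4, N 3, O 2, S 2, halogen 1); for lowercase aromatic atoms, an aromatic c carries 1 H when it has two neighbours and 0 H with three, and aromatic n carries 0 H:
  atom 1: C with explicit H count 3
  atom 2: aromatic c, 3 neighbours → 0 H
  atom 3: aromatic c, 2 neighbours → 1 H
  atom 4: aromatic c, 2 neighbours → 1 H
  atom 5: aromatic c, 3 neighbours → 0 H
  atom 6: I (halogen, monovalent) → 0 H
  atom 7: aromatic c, 2 neighbours → 1 H
  atom 8: aromatic c, 3 neighbours → 0 H
  atom 9: Br (halogen, monovalent) → 0 H
Totals → C:7, H:6, Br:1, I:1.
In Hill order: C7H6BrI.

C7H6BrI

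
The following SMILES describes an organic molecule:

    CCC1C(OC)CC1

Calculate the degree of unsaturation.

Degree of unsaturation = (number of rings) + (number of π bonds).
Ring closures in the SMILES: 1.
π bonds: none → 0 DoU from unsaturation.
Total DoU = 1 + 0 = 1.

1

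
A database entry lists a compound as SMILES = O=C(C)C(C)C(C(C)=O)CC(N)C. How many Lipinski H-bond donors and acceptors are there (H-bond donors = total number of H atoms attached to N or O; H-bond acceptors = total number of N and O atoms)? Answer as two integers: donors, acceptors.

2, 3

Donors: find every N or O and count the H atoms it carries.
  atom 1 (O): bond orders sum to 2 → 0 H
  atom 9 (O): bond orders sum to 2 → 0 H
  atom 12 (N): bond orders sum to 1 → 2 H
Lipinski HBD = 2.
Acceptors: N atoms = 1, O atoms = 2 → HBA = 3.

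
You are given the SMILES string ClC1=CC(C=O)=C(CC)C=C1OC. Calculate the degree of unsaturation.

Molecular formula: C10H11ClO2.
DoU = (2C + 2 + N − H − X) / 2, where X is the halogen count and O/S are ignored.
    = (2·10 + 2 + 0 − 11 − 1) / 2 = 10 / 2 = 5.

5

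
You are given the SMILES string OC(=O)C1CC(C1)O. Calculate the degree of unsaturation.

Degree of unsaturation = (number of rings) + (number of π bonds).
Ring closures in the SMILES: 1.
π bonds: 1 double bond (each 1 DoU) → 1 DoU from unsaturation.
Total DoU = 1 + 1 = 2.

2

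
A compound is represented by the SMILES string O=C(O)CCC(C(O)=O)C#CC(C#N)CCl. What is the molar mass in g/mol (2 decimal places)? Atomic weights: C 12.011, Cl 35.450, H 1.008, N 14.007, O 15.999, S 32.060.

First, the molecular formula is C10H10ClNO4 (counting implicit H from valence).
  C: 10 × 12.011 = 120.110
  Cl: 1 × 35.450 = 35.450
  H: 10 × 1.008 = 10.080
  N: 1 × 14.007 = 14.007
  O: 4 × 15.999 = 63.996
Sum: 10×12.011 + 1×35.450 + 10×1.008 + 1×14.007 + 4×15.999 = 243.643 → 243.64 g/mol.

243.64 g/mol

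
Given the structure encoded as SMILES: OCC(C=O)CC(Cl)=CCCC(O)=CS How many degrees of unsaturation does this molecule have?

3

Molecular formula: C10H15ClO3S.
DoU = (2C + 2 + N − H − X) / 2, where X is the halogen count and O/S are ignored.
    = (2·10 + 2 + 0 − 15 − 1) / 2 = 6 / 2 = 3.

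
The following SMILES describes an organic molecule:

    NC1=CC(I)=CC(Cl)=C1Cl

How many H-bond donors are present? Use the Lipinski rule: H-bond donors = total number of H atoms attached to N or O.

Donors: find every N or O and count the H atoms it carries.
  atom 1 (N): bond orders sum to 1 → 2 H
Lipinski HBD = 2.

2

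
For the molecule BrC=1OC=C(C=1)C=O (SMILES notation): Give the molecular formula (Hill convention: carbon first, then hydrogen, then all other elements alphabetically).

Walk through each heavy atom and fill implicit hydrogens from standard valence (C 4, N 3, O 2, S 2, halogen 1):
  atom 1: Br (halogen, monovalent) → 0 H
  atom 2: C, bond orders sum to 4 (valence 4) → 0 H
  atom 3: O, bond orders sum to 2 (valence 2) → 0 H
  atom 4: C, bond orders sum to 3 (valence 4) → 1 H
  atom 5: C, bond orders sum to 4 (valence 4) → 0 H
  atom 6: C, bond orders sum to 3 (valence 4) → 1 H
  atom 7: C, bond orders sum to 3 (valence 4) → 1 H
  atom 8: O, bond orders sum to 2 (valence 2) → 0 H
Totals → C:5, H:3, Br:1, O:2.
In Hill order: C5H3BrO2.

C5H3BrO2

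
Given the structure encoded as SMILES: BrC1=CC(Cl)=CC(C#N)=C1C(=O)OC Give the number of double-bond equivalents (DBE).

Molecular formula: C9H5BrClNO2.
DoU = (2C + 2 + N − H − X) / 2, where X is the halogen count and O/S are ignored.
    = (2·9 + 2 + 1 − 5 − 2) / 2 = 14 / 2 = 7.

7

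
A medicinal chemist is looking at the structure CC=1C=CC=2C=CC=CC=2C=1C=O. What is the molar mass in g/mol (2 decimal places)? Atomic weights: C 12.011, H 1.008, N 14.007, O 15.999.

170.21 g/mol

First, the molecular formula is C12H10O (counting implicit H from valence).
  C: 12 × 12.011 = 144.132
  H: 10 × 1.008 = 10.080
  O: 1 × 15.999 = 15.999
Sum: 12×12.011 + 10×1.008 + 1×15.999 = 170.211 → 170.21 g/mol.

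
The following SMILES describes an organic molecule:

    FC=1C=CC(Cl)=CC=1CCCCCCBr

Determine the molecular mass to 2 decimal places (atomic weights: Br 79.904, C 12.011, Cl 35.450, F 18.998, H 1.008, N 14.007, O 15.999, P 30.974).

First, the molecular formula is C12H15BrClF (counting implicit H from valence).
  Br: 1 × 79.904 = 79.904
  C: 12 × 12.011 = 144.132
  Cl: 1 × 35.450 = 35.450
  F: 1 × 18.998 = 18.998
  H: 15 × 1.008 = 15.120
Sum: 1×79.904 + 12×12.011 + 1×35.450 + 1×18.998 + 15×1.008 = 293.604 → 293.60 g/mol.

293.60 g/mol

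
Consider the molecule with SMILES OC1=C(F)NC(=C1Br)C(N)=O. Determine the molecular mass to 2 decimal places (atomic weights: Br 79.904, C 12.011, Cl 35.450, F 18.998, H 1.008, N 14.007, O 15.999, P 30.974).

223.00 g/mol

First, the molecular formula is C5H4BrFN2O2 (counting implicit H from valence).
  Br: 1 × 79.904 = 79.904
  C: 5 × 12.011 = 60.055
  F: 1 × 18.998 = 18.998
  H: 4 × 1.008 = 4.032
  N: 2 × 14.007 = 28.014
  O: 2 × 15.999 = 31.998
Sum: 1×79.904 + 5×12.011 + 1×18.998 + 4×1.008 + 2×14.007 + 2×15.999 = 223.001 → 223.00 g/mol.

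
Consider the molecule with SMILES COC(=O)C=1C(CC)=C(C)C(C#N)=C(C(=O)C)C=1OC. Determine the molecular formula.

Walk through each heavy atom and fill implicit hydrogens from standard valence (C 4, N 3, O 2, S 2, halogen 1):
  atom 1: C, bond orders sum to 1 (valence 4) → 3 H
  atom 2: O, bond orders sum to 2 (valence 2) → 0 H
  atom 3: C, bond orders sum to 4 (valence 4) → 0 H
  atom 4: O, bond orders sum to 2 (valence 2) → 0 H
  atom 5: C, bond orders sum to 4 (valence 4) → 0 H
  atom 6: C, bond orders sum to 4 (valence 4) → 0 H
  atom 7: C, bond orders sum to 2 (valence 4) → 2 H
  atom 8: C, bond orders sum to 1 (valence 4) → 3 H
  atom 9: C, bond orders sum to 4 (valence 4) → 0 H
  atom 10: C, bond orders sum to 1 (valence 4) → 3 H
  atom 11: C, bond orders sum to 4 (valence 4) → 0 H
  atom 12: C, bond orders sum to 4 (valence 4) → 0 H
  atom 13: N, bond orders sum to 3 (valence 3) → 0 H
  atom 14: C, bond orders sum to 4 (valence 4) → 0 H
  atom 15: C, bond orders sum to 4 (valence 4) → 0 H
  atom 16: O, bond orders sum to 2 (valence 2) → 0 H
  atom 17: C, bond orders sum to 1 (valence 4) → 3 H
  atom 18: C, bond orders sum to 4 (valence 4) → 0 H
  atom 19: O, bond orders sum to 2 (valence 2) → 0 H
  atom 20: C, bond orders sum to 1 (valence 4) → 3 H
Totals → C:15, H:17, N:1, O:4.
In Hill order: C15H17NO4.

C15H17NO4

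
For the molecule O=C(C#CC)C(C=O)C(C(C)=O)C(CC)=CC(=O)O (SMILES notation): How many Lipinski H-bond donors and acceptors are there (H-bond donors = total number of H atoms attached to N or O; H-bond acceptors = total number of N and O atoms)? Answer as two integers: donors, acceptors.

Donors: find every N or O and count the H atoms it carries.
  atom 1 (O): bond orders sum to 2 → 0 H
  atom 8 (O): bond orders sum to 2 → 0 H
  atom 12 (O): bond orders sum to 2 → 0 H
  atom 18 (O): bond orders sum to 2 → 0 H
  atom 19 (O): bond orders sum to 1 → 1 H
Lipinski HBD = 1.
Acceptors: N atoms = 0, O atoms = 5 → HBA = 5.

1, 5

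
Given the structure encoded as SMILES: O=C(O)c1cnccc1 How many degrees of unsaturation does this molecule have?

5

Molecular formula: C6H5NO2.
DoU = (2C + 2 + N − H − X) / 2, where X is the halogen count and O/S are ignored.
    = (2·6 + 2 + 1 − 5 − 0) / 2 = 10 / 2 = 5.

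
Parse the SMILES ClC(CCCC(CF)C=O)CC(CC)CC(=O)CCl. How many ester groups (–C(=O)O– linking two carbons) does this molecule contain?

0

Scan the SMILES for the ester motif — none present.
Groups that are present: 1 aldehyde, 1 ketone.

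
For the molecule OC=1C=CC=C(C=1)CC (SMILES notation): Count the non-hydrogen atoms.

9

Every atom symbol written in the SMILES (organic subset) is one heavy atom; implicit H are not written.
Heavy atoms by element → C:8, O:1.
Total: 9.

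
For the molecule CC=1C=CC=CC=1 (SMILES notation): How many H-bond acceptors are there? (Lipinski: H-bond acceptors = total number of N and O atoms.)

0

N atoms: 0; O atoms: 0.
Lipinski HBA = 0 + 0 = 0.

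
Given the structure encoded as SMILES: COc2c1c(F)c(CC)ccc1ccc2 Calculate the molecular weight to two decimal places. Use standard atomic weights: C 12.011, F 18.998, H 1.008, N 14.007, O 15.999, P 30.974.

204.24 g/mol

First, the molecular formula is C13H13FO (counting implicit H from valence).
  C: 13 × 12.011 = 156.143
  F: 1 × 18.998 = 18.998
  H: 13 × 1.008 = 13.104
  O: 1 × 15.999 = 15.999
Sum: 13×12.011 + 1×18.998 + 13×1.008 + 1×15.999 = 204.244 → 204.24 g/mol.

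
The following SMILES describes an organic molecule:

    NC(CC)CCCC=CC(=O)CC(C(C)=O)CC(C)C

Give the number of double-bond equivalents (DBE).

Degree of unsaturation = (number of rings) + (number of π bonds).
Ring closures in the SMILES: 0.
π bonds: 3 double bonds (each 1 DoU) → 3 DoU from unsaturation.
Total DoU = 0 + 3 = 3.

3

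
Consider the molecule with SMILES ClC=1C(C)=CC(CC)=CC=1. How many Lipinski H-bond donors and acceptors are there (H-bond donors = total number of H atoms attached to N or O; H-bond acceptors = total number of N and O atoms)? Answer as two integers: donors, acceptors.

Donors: find every N or O and count the H atoms it carries.
  (no N or O atoms present)
Lipinski HBD = 0.
Acceptors: N atoms = 0, O atoms = 0 → HBA = 0.

0, 0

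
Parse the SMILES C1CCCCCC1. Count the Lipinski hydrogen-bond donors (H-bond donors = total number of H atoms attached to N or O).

Donors: find every N or O and count the H atoms it carries.
  (no N or O atoms present)
Lipinski HBD = 0.

0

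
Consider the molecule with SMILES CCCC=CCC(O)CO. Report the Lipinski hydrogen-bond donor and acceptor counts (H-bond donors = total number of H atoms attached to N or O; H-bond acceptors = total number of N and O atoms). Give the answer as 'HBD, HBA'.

2, 2

Donors: find every N or O and count the H atoms it carries.
  atom 8 (O): bond orders sum to 1 → 1 H
  atom 10 (O): bond orders sum to 1 → 1 H
Lipinski HBD = 2.
Acceptors: N atoms = 0, O atoms = 2 → HBA = 2.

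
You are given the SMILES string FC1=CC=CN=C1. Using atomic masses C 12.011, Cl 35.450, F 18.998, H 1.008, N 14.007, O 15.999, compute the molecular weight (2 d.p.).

First, the molecular formula is C5H4FN (counting implicit H from valence).
  C: 5 × 12.011 = 60.055
  F: 1 × 18.998 = 18.998
  H: 4 × 1.008 = 4.032
  N: 1 × 14.007 = 14.007
Sum: 5×12.011 + 1×18.998 + 4×1.008 + 1×14.007 = 97.092 → 97.09 g/mol.

97.09 g/mol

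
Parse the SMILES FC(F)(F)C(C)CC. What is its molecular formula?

C5H9F3

Walk through each heavy atom and fill implicit hydrogens from standard valence (C 4, N 3, O 2, S 2, halogen 1):
  atom 1: F (halogen, monovalent) → 0 H
  atom 2: C, bond orders sum to 4 (valence 4) → 0 H
  atom 3: F (halogen, monovalent) → 0 H
  atom 4: F (halogen, monovalent) → 0 H
  atom 5: C, bond orders sum to 3 (valence 4) → 1 H
  atom 6: C, bond orders sum to 1 (valence 4) → 3 H
  atom 7: C, bond orders sum to 2 (valence 4) → 2 H
  atom 8: C, bond orders sum to 1 (valence 4) → 3 H
Totals → C:5, H:9, F:3.
In Hill order: C5H9F3.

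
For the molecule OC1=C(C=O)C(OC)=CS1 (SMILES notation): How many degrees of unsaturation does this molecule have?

4

Degree of unsaturation = (number of rings) + (number of π bonds).
Ring closures in the SMILES: 1.
π bonds: 3 double bonds (each 1 DoU) → 3 DoU from unsaturation.
Total DoU = 1 + 3 = 4.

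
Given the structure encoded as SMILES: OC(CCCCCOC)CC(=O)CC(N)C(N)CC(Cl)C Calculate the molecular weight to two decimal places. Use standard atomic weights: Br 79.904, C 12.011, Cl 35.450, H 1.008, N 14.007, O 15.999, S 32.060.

First, the molecular formula is C15H31ClN2O3 (counting implicit H from valence).
  C: 15 × 12.011 = 180.165
  Cl: 1 × 35.450 = 35.450
  H: 31 × 1.008 = 31.248
  N: 2 × 14.007 = 28.014
  O: 3 × 15.999 = 47.997
Sum: 15×12.011 + 1×35.450 + 31×1.008 + 2×14.007 + 3×15.999 = 322.874 → 322.87 g/mol.

322.87 g/mol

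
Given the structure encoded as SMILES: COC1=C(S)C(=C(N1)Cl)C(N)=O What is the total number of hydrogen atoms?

7

Walk through each heavy atom and fill implicit hydrogens from standard valence (C 4, N 3, O 2, S 2, halogen 1):
  atom 1: C, bond orders sum to 1 (valence 4) → 3 H
  atom 2: O, bond orders sum to 2 (valence 2) → 0 H
  atom 3: C, bond orders sum to 4 (valence 4) → 0 H
  atom 4: C, bond orders sum to 4 (valence 4) → 0 H
  atom 5: S, bond orders sum to 1 (valence 2) → 1 H
  atom 6: C, bond orders sum to 4 (valence 4) → 0 H
  atom 7: C, bond orders sum to 4 (valence 4) → 0 H
  atom 8: N, bond orders sum to 2 (valence 3) → 1 H
  atom 9: Cl (halogen, monovalent) → 0 H
  atom 10: C, bond orders sum to 4 (valence 4) → 0 H
  atom 11: N, bond orders sum to 1 (valence 3) → 2 H
  atom 12: O, bond orders sum to 2 (valence 2) → 0 H
Total hydrogens: 7.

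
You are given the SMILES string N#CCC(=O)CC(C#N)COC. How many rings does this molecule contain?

In SMILES, each pair of matching ring-closure digits denotes one ring-closing bond; the number of such bonds equals the number of independent rings.
Ring-closure bonds here: 0.

0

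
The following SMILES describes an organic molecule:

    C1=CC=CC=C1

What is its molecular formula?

C6H6

Walk through each heavy atom and fill implicit hydrogens from standard valence (C 4, N 3, O 2, S 2, halogen 1):
  atom 1: C, bond orders sum to 3 (valence 4) → 1 H
  atom 2: C, bond orders sum to 3 (valence 4) → 1 H
  atom 3: C, bond orders sum to 3 (valence 4) → 1 H
  atom 4: C, bond orders sum to 3 (valence 4) → 1 H
  atom 5: C, bond orders sum to 3 (valence 4) → 1 H
  atom 6: C, bond orders sum to 3 (valence 4) → 1 H
Totals → C:6, H:6.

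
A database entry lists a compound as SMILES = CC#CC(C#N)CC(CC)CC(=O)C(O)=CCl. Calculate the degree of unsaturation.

6

Degree of unsaturation = (number of rings) + (number of π bonds).
Ring closures in the SMILES: 0.
π bonds: 2 double bonds (each 1 DoU), 2 triple bonds (each 2 DoU) → 6 DoU from unsaturation.
Total DoU = 0 + 6 = 6.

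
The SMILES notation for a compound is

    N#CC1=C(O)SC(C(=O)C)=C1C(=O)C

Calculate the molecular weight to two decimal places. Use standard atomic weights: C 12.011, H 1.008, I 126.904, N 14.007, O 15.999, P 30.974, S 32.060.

First, the molecular formula is C9H7NO3S (counting implicit H from valence).
  C: 9 × 12.011 = 108.099
  H: 7 × 1.008 = 7.056
  N: 1 × 14.007 = 14.007
  O: 3 × 15.999 = 47.997
  S: 1 × 32.060 = 32.060
Sum: 9×12.011 + 7×1.008 + 1×14.007 + 3×15.999 + 1×32.060 = 209.219 → 209.22 g/mol.

209.22 g/mol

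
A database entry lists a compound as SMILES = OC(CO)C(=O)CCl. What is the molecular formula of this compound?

Walk through each heavy atom and fill implicit hydrogens from standard valence (C 4, N 3, O 2, S 2, halogen 1):
  atom 1: O, bond orders sum to 1 (valence 2) → 1 H
  atom 2: C, bond orders sum to 3 (valence 4) → 1 H
  atom 3: C, bond orders sum to 2 (valence 4) → 2 H
  atom 4: O, bond orders sum to 1 (valence 2) → 1 H
  atom 5: C, bond orders sum to 4 (valence 4) → 0 H
  atom 6: O, bond orders sum to 2 (valence 2) → 0 H
  atom 7: C, bond orders sum to 2 (valence 4) → 2 H
  atom 8: Cl (halogen, monovalent) → 0 H
Totals → C:4, H:7, Cl:1, O:3.
In Hill order: C4H7ClO3.

C4H7ClO3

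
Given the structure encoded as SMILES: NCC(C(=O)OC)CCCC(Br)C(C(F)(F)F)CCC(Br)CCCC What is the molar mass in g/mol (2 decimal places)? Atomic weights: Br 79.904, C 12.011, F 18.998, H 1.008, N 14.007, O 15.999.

First, the molecular formula is C17H30Br2F3NO2 (counting implicit H from valence).
  Br: 2 × 79.904 = 159.808
  C: 17 × 12.011 = 204.187
  F: 3 × 18.998 = 56.994
  H: 30 × 1.008 = 30.240
  N: 1 × 14.007 = 14.007
  O: 2 × 15.999 = 31.998
Sum: 2×79.904 + 17×12.011 + 3×18.998 + 30×1.008 + 1×14.007 + 2×15.999 = 497.234 → 497.23 g/mol.

497.23 g/mol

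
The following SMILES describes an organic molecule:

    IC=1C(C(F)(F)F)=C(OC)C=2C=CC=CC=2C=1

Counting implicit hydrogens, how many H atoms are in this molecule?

Walk through each heavy atom and fill implicit hydrogens from standard valence (C 4, N 3, O 2, S 2, halogen 1):
  atom 1: I (halogen, monovalent) → 0 H
  atom 2: C, bond orders sum to 4 (valence 4) → 0 H
  atom 3: C, bond orders sum to 4 (valence 4) → 0 H
  atom 4: C, bond orders sum to 4 (valence 4) → 0 H
  atom 5: F (halogen, monovalent) → 0 H
  atom 6: F (halogen, monovalent) → 0 H
  atom 7: F (halogen, monovalent) → 0 H
  atom 8: C, bond orders sum to 4 (valence 4) → 0 H
  atom 9: O, bond orders sum to 2 (valence 2) → 0 H
  atom 10: C, bond orders sum to 1 (valence 4) → 3 H
  atom 11: C, bond orders sum to 4 (valence 4) → 0 H
  atom 12: C, bond orders sum to 3 (valence 4) → 1 H
  atom 13: C, bond orders sum to 3 (valence 4) → 1 H
  atom 14: C, bond orders sum to 3 (valence 4) → 1 H
  atom 15: C, bond orders sum to 3 (valence 4) → 1 H
  atom 16: C, bond orders sum to 4 (valence 4) → 0 H
  atom 17: C, bond orders sum to 3 (valence 4) → 1 H
Total hydrogens: 8.

8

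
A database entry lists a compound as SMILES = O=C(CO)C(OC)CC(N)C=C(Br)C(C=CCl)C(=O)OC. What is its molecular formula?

Walk through each heavy atom and fill implicit hydrogens from standard valence (C 4, N 3, O 2, S 2, halogen 1):
  atom 1: O, bond orders sum to 2 (valence 2) → 0 H
  atom 2: C, bond orders sum to 4 (valence 4) → 0 H
  atom 3: C, bond orders sum to 2 (valence 4) → 2 H
  atom 4: O, bond orders sum to 1 (valence 2) → 1 H
  atom 5: C, bond orders sum to 3 (valence 4) → 1 H
  atom 6: O, bond orders sum to 2 (valence 2) → 0 H
  atom 7: C, bond orders sum to 1 (valence 4) → 3 H
  atom 8: C, bond orders sum to 2 (valence 4) → 2 H
  atom 9: C, bond orders sum to 3 (valence 4) → 1 H
  atom 10: N, bond orders sum to 1 (valence 3) → 2 H
  atom 11: C, bond orders sum to 3 (valence 4) → 1 H
  atom 12: C, bond orders sum to 4 (valence 4) → 0 H
  atom 13: Br (halogen, monovalent) → 0 H
  atom 14: C, bond orders sum to 3 (valence 4) → 1 H
  atom 15: C, bond orders sum to 3 (valence 4) → 1 H
  atom 16: C, bond orders sum to 3 (valence 4) → 1 H
  atom 17: Cl (halogen, monovalent) → 0 H
  atom 18: C, bond orders sum to 4 (valence 4) → 0 H
  atom 19: O, bond orders sum to 2 (valence 2) → 0 H
  atom 20: O, bond orders sum to 2 (valence 2) → 0 H
  atom 21: C, bond orders sum to 1 (valence 4) → 3 H
Totals → C:13, H:19, Br:1, Cl:1, N:1, O:5.
In Hill order: C13H19BrClNO5.

C13H19BrClNO5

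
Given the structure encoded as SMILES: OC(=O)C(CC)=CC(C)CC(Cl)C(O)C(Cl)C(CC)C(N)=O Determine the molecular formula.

Walk through each heavy atom and fill implicit hydrogens from standard valence (C 4, N 3, O 2, S 2, halogen 1):
  atom 1: O, bond orders sum to 1 (valence 2) → 1 H
  atom 2: C, bond orders sum to 4 (valence 4) → 0 H
  atom 3: O, bond orders sum to 2 (valence 2) → 0 H
  atom 4: C, bond orders sum to 4 (valence 4) → 0 H
  atom 5: C, bond orders sum to 2 (valence 4) → 2 H
  atom 6: C, bond orders sum to 1 (valence 4) → 3 H
  atom 7: C, bond orders sum to 3 (valence 4) → 1 H
  atom 8: C, bond orders sum to 3 (valence 4) → 1 H
  atom 9: C, bond orders sum to 1 (valence 4) → 3 H
  atom 10: C, bond orders sum to 2 (valence 4) → 2 H
  atom 11: C, bond orders sum to 3 (valence 4) → 1 H
  atom 12: Cl (halogen, monovalent) → 0 H
  atom 13: C, bond orders sum to 3 (valence 4) → 1 H
  atom 14: O, bond orders sum to 1 (valence 2) → 1 H
  atom 15: C, bond orders sum to 3 (valence 4) → 1 H
  atom 16: Cl (halogen, monovalent) → 0 H
  atom 17: C, bond orders sum to 3 (valence 4) → 1 H
  atom 18: C, bond orders sum to 2 (valence 4) → 2 H
  atom 19: C, bond orders sum to 1 (valence 4) → 3 H
  atom 20: C, bond orders sum to 4 (valence 4) → 0 H
  atom 21: N, bond orders sum to 1 (valence 3) → 2 H
  atom 22: O, bond orders sum to 2 (valence 2) → 0 H
Totals → C:15, H:25, Cl:2, N:1, O:4.

C15H25Cl2NO4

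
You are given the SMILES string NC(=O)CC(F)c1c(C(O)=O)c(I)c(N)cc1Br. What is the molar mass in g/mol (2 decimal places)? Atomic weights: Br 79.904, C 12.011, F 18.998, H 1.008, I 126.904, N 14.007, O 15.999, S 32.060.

First, the molecular formula is C10H9BrFIN2O3 (counting implicit H from valence).
  Br: 1 × 79.904 = 79.904
  C: 10 × 12.011 = 120.110
  F: 1 × 18.998 = 18.998
  H: 9 × 1.008 = 9.072
  I: 1 × 126.904 = 126.904
  N: 2 × 14.007 = 28.014
  O: 3 × 15.999 = 47.997
Sum: 1×79.904 + 10×12.011 + 1×18.998 + 9×1.008 + 1×126.904 + 2×14.007 + 3×15.999 = 430.999 → 431.00 g/mol.

431.00 g/mol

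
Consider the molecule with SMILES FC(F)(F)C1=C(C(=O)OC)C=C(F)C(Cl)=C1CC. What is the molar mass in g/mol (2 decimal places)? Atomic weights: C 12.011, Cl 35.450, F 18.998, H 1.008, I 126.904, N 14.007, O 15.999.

First, the molecular formula is C11H9ClF4O2 (counting implicit H from valence).
  C: 11 × 12.011 = 132.121
  Cl: 1 × 35.450 = 35.450
  F: 4 × 18.998 = 75.992
  H: 9 × 1.008 = 9.072
  O: 2 × 15.999 = 31.998
Sum: 11×12.011 + 1×35.450 + 4×18.998 + 9×1.008 + 2×15.999 = 284.633 → 284.63 g/mol.

284.63 g/mol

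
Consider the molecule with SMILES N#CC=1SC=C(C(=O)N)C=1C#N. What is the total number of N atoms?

Scan the SMILES for N atoms (remember two-letter symbols like Cl and Br are single atoms).
Nitrogen count: 3.

3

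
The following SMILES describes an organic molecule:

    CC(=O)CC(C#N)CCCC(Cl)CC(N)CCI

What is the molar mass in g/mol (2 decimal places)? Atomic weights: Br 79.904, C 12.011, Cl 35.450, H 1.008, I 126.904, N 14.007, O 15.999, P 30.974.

First, the molecular formula is C13H22ClIN2O (counting implicit H from valence).
  C: 13 × 12.011 = 156.143
  Cl: 1 × 35.450 = 35.450
  H: 22 × 1.008 = 22.176
  I: 1 × 126.904 = 126.904
  N: 2 × 14.007 = 28.014
  O: 1 × 15.999 = 15.999
Sum: 13×12.011 + 1×35.450 + 22×1.008 + 1×126.904 + 2×14.007 + 1×15.999 = 384.686 → 384.69 g/mol.

384.69 g/mol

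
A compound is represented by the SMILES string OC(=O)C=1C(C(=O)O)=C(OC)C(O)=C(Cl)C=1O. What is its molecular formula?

Walk through each heavy atom and fill implicit hydrogens from standard valence (C 4, N 3, O 2, S 2, halogen 1):
  atom 1: O, bond orders sum to 1 (valence 2) → 1 H
  atom 2: C, bond orders sum to 4 (valence 4) → 0 H
  atom 3: O, bond orders sum to 2 (valence 2) → 0 H
  atom 4: C, bond orders sum to 4 (valence 4) → 0 H
  atom 5: C, bond orders sum to 4 (valence 4) → 0 H
  atom 6: C, bond orders sum to 4 (valence 4) → 0 H
  atom 7: O, bond orders sum to 2 (valence 2) → 0 H
  atom 8: O, bond orders sum to 1 (valence 2) → 1 H
  atom 9: C, bond orders sum to 4 (valence 4) → 0 H
  atom 10: O, bond orders sum to 2 (valence 2) → 0 H
  atom 11: C, bond orders sum to 1 (valence 4) → 3 H
  atom 12: C, bond orders sum to 4 (valence 4) → 0 H
  atom 13: O, bond orders sum to 1 (valence 2) → 1 H
  atom 14: C, bond orders sum to 4 (valence 4) → 0 H
  atom 15: Cl (halogen, monovalent) → 0 H
  atom 16: C, bond orders sum to 4 (valence 4) → 0 H
  atom 17: O, bond orders sum to 1 (valence 2) → 1 H
Totals → C:9, H:7, Cl:1, O:7.
In Hill order: C9H7ClO7.

C9H7ClO7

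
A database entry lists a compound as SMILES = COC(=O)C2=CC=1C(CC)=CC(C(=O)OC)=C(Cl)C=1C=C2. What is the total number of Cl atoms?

Scan the SMILES for Cl atoms (remember two-letter symbols like Cl and Br are single atoms).
Chlorine count: 1.

1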